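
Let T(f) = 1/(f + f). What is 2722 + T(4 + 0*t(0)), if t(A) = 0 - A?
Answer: 21777/8 ≈ 2722.1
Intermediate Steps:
t(A) = -A
T(f) = 1/(2*f)
2722 + T(4 + 0*t(0)) = 2722 + 1/(2*(4 + 0*(-1*0))) = 2722 + 1/(2*(4 + 0*0)) = 2722 + 1/(2*(4 + 0)) = 2722 + (½)/4 = 2722 + (½)*(¼) = 2722 + ⅛ = 21777/8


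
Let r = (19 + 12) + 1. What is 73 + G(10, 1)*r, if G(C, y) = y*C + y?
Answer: 425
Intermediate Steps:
G(C, y) = y + C*y (G(C, y) = C*y + y = y + C*y)
r = 32 (r = 31 + 1 = 32)
73 + G(10, 1)*r = 73 + (1*(1 + 10))*32 = 73 + (1*11)*32 = 73 + 11*32 = 73 + 352 = 425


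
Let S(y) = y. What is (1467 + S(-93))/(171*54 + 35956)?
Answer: 687/22595 ≈ 0.030405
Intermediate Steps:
(1467 + S(-93))/(171*54 + 35956) = (1467 - 93)/(171*54 + 35956) = 1374/(9234 + 35956) = 1374/45190 = 1374*(1/45190) = 687/22595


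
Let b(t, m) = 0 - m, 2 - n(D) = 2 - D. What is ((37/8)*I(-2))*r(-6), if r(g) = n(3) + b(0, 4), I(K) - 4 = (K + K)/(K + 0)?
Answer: -111/4 ≈ -27.750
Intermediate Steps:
n(D) = D (n(D) = 2 - (2 - D) = 2 + (-2 + D) = D)
I(K) = 6 (I(K) = 4 + (K + K)/(K + 0) = 4 + (2*K)/K = 4 + 2 = 6)
b(t, m) = -m
r(g) = -1 (r(g) = 3 - 1*4 = 3 - 4 = -1)
((37/8)*I(-2))*r(-6) = ((37/8)*6)*(-1) = (111/4)*(-1) = -111/4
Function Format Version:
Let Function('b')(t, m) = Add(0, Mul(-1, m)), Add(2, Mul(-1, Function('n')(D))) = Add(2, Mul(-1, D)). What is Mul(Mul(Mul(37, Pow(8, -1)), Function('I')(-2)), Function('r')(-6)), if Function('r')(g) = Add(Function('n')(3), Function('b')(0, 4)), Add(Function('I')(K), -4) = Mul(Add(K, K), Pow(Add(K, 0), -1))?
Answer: Rational(-111, 4) ≈ -27.750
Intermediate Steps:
Function('n')(D) = D (Function('n')(D) = Add(2, Mul(-1, Add(2, Mul(-1, D)))) = Add(2, Add(-2, D)) = D)
Function('I')(K) = 6 (Function('I')(K) = Add(4, Mul(Add(K, K), Pow(Add(K, 0), -1))) = Add(4, Mul(Mul(2, K), Pow(K, -1))) = Add(4, 2) = 6)
Function('b')(t, m) = Mul(-1, m)
Function('r')(g) = -1 (Function('r')(g) = Add(3, Mul(-1, 4)) = Add(3, -4) = -1)
Mul(Mul(Mul(37, Pow(8, -1)), Function('I')(-2)), Function('r')(-6)) = Mul(Mul(Mul(37, Pow(8, -1)), 6), -1) = Mul(Mul(Mul(37, Rational(1, 8)), 6), -1) = Mul(Mul(Rational(37, 8), 6), -1) = Mul(Rational(111, 4), -1) = Rational(-111, 4)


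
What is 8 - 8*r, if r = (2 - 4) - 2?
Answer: 40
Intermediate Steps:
r = -4 (r = -2 - 2 = -4)
8 - 8*r = 8 - 8*(-4) = 8 + 32 = 40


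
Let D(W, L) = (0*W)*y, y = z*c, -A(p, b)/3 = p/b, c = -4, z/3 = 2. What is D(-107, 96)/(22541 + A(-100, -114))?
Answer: 0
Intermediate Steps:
z = 6 (z = 3*2 = 6)
A(p, b) = -3*p/b
y = -24 (y = 6*(-4) = -24)
D(W, L) = 0 (D(W, L) = (0*W)*(-24) = 0*(-24) = 0)
D(-107, 96)/(22541 + A(-100, -114)) = 0/(22541 - 3*(-100)/(-114)) = 0/(22541 - 3*(-100)*(-1/114)) = 0/(22541 - 50/19) = 0/(428229/19) = 0*(19/428229) = 0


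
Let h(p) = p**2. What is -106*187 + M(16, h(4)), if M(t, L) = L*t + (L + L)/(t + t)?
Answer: -19565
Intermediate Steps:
M(t, L) = L*t + L/t (M(t, L) = L*t + (2*L)/((2*t)) = L*t + (2*L)*(1/(2*t)) = L*t + L/t)
-106*187 + M(16, h(4)) = -106*187 + (4**2*16 + 4**2/16) = -19822 + (16*16 + 16*(1/16)) = -19822 + (256 + 1) = -19822 + 257 = -19565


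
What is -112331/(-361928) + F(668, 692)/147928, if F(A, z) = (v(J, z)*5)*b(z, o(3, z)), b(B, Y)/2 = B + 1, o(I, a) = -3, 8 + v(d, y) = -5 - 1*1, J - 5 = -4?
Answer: -210197209/608400968 ≈ -0.34549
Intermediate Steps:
J = 1 (J = 5 - 4 = 1)
v(d, y) = -14 (v(d, y) = -8 + (-5 - 1*1) = -8 + (-5 - 1) = -8 - 6 = -14)
b(B, Y) = 2 + 2*B (b(B, Y) = 2*(B + 1) = 2*(1 + B) = 2 + 2*B)
F(A, z) = -140 - 140*z (F(A, z) = (-14*5)*(2 + 2*z) = -70*(2 + 2*z) = -140 - 140*z)
-112331/(-361928) + F(668, 692)/147928 = -112331/(-361928) + (-140 - 140*692)/147928 = -112331*(-1/361928) + (-140 - 96880)*(1/147928) = 112331/361928 - 97020*1/147928 = 112331/361928 - 2205/3362 = -210197209/608400968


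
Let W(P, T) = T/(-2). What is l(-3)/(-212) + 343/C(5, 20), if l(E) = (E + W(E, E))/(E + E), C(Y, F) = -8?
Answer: -36359/848 ≈ -42.876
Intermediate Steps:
W(P, T) = -T/2 (W(P, T) = T*(-1/2) = -T/2)
l(E) = 1/4 (l(E) = (E - E/2)/(E + E) = (E/2)/((2*E)) = (E/2)*(1/(2*E)) = 1/4)
l(-3)/(-212) + 343/C(5, 20) = (1/4)/(-212) + 343/(-8) = (1/4)*(-1/212) + 343*(-1/8) = -1/848 - 343/8 = -36359/848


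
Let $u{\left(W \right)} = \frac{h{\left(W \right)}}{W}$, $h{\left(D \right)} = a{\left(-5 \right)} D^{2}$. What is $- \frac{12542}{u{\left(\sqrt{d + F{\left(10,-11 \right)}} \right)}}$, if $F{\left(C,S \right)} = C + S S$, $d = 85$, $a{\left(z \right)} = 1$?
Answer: $- \frac{6271 \sqrt{6}}{18} \approx -853.38$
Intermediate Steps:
$h{\left(D \right)} = D^{2}$ ($h{\left(D \right)} = 1 D^{2} = D^{2}$)
$F{\left(C,S \right)} = C + S^{2}$
$u{\left(W \right)} = W$ ($u{\left(W \right)} = \frac{W^{2}}{W} = W$)
$- \frac{12542}{u{\left(\sqrt{d + F{\left(10,-11 \right)}} \right)}} = - \frac{12542}{\sqrt{85 + \left(10 + \left(-11\right)^{2}\right)}} = - \frac{12542}{\sqrt{85 + \left(10 + 121\right)}} = - \frac{12542}{\sqrt{85 + 131}} = - \frac{12542}{\sqrt{216}} = - \frac{12542}{6 \sqrt{6}} = - 12542 \frac{\sqrt{6}}{36} = - \frac{6271 \sqrt{6}}{18}$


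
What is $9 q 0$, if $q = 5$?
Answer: $0$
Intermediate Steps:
$9 q 0 = 9 \cdot 5 \cdot 0 = 45 \cdot 0 = 0$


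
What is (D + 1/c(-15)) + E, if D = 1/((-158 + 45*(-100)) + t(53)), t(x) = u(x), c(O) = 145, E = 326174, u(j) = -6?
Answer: 220584957239/676280 ≈ 3.2617e+5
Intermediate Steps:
t(x) = -6
D = -1/4664 (D = 1/((-158 + 45*(-100)) - 6) = 1/((-158 - 4500) - 6) = 1/(-4658 - 6) = 1/(-4664) = -1/4664 ≈ -0.00021441)
(D + 1/c(-15)) + E = (-1/4664 + 1/145) + 326174 = 4519/676280 + 326174 = 220584957239/676280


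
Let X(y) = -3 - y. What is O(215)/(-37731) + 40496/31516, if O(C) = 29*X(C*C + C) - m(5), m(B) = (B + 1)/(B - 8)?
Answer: 10993780399/297282549 ≈ 36.981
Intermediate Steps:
m(B) = (1 + B)/(-8 + B)
O(C) = -85 - 29*C - 29*C² (O(C) = 29*(-3 - (C*C + C)) - (1 + 5)/(-8 + 5) = 29*(-3 - (C² + C)) - 6/(-3) = 29*(-3 - (C + C²)) - (-1)*6/3 = 29*(-3 + (-C - C²)) - 1*(-2) = 29*(-3 - C - C²) + 2 = (-87 - 29*C - 29*C²) + 2 = -85 - 29*C - 29*C²)
O(215)/(-37731) + 40496/31516 = (-85 - 29*215*(1 + 215))/(-37731) + 40496/31516 = (-85 - 29*215*216)*(-1/37731) + 40496*(1/31516) = (-85 - 1346760)*(-1/37731) + 10124/7879 = -1346845*(-1/37731) + 10124/7879 = 1346845/37731 + 10124/7879 = 10993780399/297282549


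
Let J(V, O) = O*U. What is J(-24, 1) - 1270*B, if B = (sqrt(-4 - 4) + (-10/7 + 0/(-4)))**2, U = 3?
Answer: 370987/49 + 50800*I*sqrt(2)/7 ≈ 7571.2 + 10263.0*I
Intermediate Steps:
J(V, O) = 3*O (J(V, O) = O*3 = 3*O)
B = (-10/7 + 2*I*sqrt(2))**2 (B = (sqrt(-8) + (-10*1/7 + 0*(-1/4)))**2 = (2*I*sqrt(2) + (-10/7 + 0))**2 = (2*I*sqrt(2) - 10/7)**2 = (-10/7 + 2*I*sqrt(2))**2 ≈ -5.9592 - 8.0812*I)
J(-24, 1) - 1270*B = 3*1 - 1270*(-292/49 - 40*I*sqrt(2)/7) = 3 + (370840/49 + 50800*I*sqrt(2)/7) = 370987/49 + 50800*I*sqrt(2)/7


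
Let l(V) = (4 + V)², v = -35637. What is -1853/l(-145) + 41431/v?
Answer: -296575024/236166399 ≈ -1.2558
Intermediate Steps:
-1853/l(-145) + 41431/v = -1853/(4 - 145)² + 41431/(-35637) = -1853/((-141)²) + 41431*(-1/35637) = -1853/19881 - 41431/35637 = -296575024/236166399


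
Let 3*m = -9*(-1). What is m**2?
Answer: 9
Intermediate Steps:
m = 3 (m = (-9*(-1))/3 = (1/3)*9 = 3)
m**2 = 3**2 = 9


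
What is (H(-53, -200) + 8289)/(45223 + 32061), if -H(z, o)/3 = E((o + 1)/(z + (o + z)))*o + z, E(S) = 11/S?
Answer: 925188/3844879 ≈ 0.24063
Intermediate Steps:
H(z, o) = -3*z - 33*o*(o + 2*z)/(1 + o) (H(z, o) = -3*((11/(((o + 1)/(z + (o + z)))))*o + z) = -3*((11/(((1 + o)/(o + 2*z))))*o + z) = -3*((11*((o + 2*z)/(1 + o)))*o + z) = -3*((11*(o + 2*z)/(1 + o))*o + z) = -3*(11*o*(o + 2*z)/(1 + o) + z) = -3*(z + 11*o*(o + 2*z)/(1 + o)) = -3*z - 33*o*(o + 2*z)/(1 + o))
(H(-53, -200) + 8289)/(45223 + 32061) = (3*(-1*(-53) - 11*(-200)² - 23*(-200)*(-53))/(1 - 200) + 8289)/(45223 + 32061) = (3*(53 - 11*40000 - 243800)/(-199) + 8289)/77284 = (3*(-1/199)*(53 - 440000 - 243800) + 8289)*(1/77284) = (3*(-1/199)*(-683747) + 8289)*(1/77284) = (2051241/199 + 8289)*(1/77284) = (3700752/199)*(1/77284) = 925188/3844879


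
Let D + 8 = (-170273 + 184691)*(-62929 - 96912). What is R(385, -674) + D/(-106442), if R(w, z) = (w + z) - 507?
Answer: 1109929857/53221 ≈ 20855.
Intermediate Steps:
R(w, z) = -507 + w + z
D = -2304587546 (D = -8 + (-170273 + 184691)*(-62929 - 96912) = -8 + 14418*(-159841) = -8 - 2304587538 = -2304587546)
R(385, -674) + D/(-106442) = (-507 + 385 - 674) - 2304587546/(-106442) = -796 - 2304587546*(-1/106442) = -796 + 1152293773/53221 = 1109929857/53221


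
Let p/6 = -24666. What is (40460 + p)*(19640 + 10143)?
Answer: -3202744688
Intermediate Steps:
p = -147996 (p = 6*(-24666) = -147996)
(40460 + p)*(19640 + 10143) = (40460 - 147996)*(19640 + 10143) = -107536*29783 = -3202744688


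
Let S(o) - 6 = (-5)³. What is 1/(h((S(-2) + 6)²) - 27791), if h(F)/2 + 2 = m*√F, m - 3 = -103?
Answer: -1/50395 ≈ -1.9843e-5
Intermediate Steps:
m = -100 (m = 3 - 103 = -100)
S(o) = -119 (S(o) = 6 + (-5)³ = 6 - 125 = -119)
h(F) = -4 - 200*√F (h(F) = -4 + 2*(-100*√F) = -4 - 200*√F)
1/(h((S(-2) + 6)²) - 27791) = 1/((-4 - 200*√((-119 + 6)²)) - 27791) = 1/((-4 - 200*√((-113)²)) - 27791) = 1/((-4 - 200*√12769) - 27791) = 1/((-4 - 200*113) - 27791) = 1/((-4 - 22600) - 27791) = 1/(-22604 - 27791) = 1/(-50395) = -1/50395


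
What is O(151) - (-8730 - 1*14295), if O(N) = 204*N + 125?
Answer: 53954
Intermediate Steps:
O(N) = 125 + 204*N
O(151) - (-8730 - 1*14295) = (125 + 204*151) - (-8730 - 1*14295) = (125 + 30804) - (-8730 - 14295) = 30929 - 1*(-23025) = 30929 + 23025 = 53954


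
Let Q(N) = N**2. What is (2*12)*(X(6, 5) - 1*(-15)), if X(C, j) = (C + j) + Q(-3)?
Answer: 840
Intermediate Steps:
X(C, j) = 9 + C + j (X(C, j) = (C + j) + (-3)**2 = (C + j) + 9 = 9 + C + j)
(2*12)*(X(6, 5) - 1*(-15)) = (2*12)*((9 + 6 + 5) - 1*(-15)) = 24*(20 + 15) = 24*35 = 840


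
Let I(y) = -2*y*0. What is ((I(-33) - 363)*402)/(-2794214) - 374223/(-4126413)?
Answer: 274635014860/1921680162397 ≈ 0.14291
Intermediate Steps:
I(y) = 0
((I(-33) - 363)*402)/(-2794214) - 374223/(-4126413) = ((0 - 363)*402)/(-2794214) - 374223/(-4126413) = -363*402*(-1/2794214) - 374223*(-1/4126413) = -145926*(-1/2794214) + 124741/1375471 = 72963/1397107 + 124741/1375471 = 274635014860/1921680162397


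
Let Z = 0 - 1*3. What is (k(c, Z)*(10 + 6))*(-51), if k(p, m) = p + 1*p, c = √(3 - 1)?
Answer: -1632*√2 ≈ -2308.0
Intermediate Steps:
c = √2 ≈ 1.4142
Z = -3 (Z = 0 - 3 = -3)
k(p, m) = 2*p (k(p, m) = p + p = 2*p)
(k(c, Z)*(10 + 6))*(-51) = ((2*√2)*(10 + 6))*(-51) = ((2*√2)*16)*(-51) = (32*√2)*(-51) = -1632*√2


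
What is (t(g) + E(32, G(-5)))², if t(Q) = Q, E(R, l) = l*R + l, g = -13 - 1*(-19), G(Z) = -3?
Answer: 8649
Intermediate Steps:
g = 6 (g = -13 + 19 = 6)
E(R, l) = l + R*l (E(R, l) = R*l + l = l + R*l)
(t(g) + E(32, G(-5)))² = (6 - 3*(1 + 32))² = (6 - 3*33)² = (6 - 99)² = (-93)² = 8649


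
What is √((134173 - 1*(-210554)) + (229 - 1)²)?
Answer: 3*√44079 ≈ 629.85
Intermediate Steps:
√((134173 - 1*(-210554)) + (229 - 1)²) = √((134173 + 210554) + 228²) = √(344727 + 51984) = √396711 = 3*√44079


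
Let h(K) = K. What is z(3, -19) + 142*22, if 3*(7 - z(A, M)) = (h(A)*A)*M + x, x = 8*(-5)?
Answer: 9604/3 ≈ 3201.3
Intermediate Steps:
x = -40
z(A, M) = 61/3 - M*A²/3 (z(A, M) = 7 - ((A*A)*M - 40)/3 = 7 - (A²*M - 40)/3 = 7 - (M*A² - 40)/3 = 7 - (-40 + M*A²)/3 = 7 + (40/3 - M*A²/3) = 61/3 - M*A²/3)
z(3, -19) + 142*22 = (61/3 - ⅓*(-19)*3²) + 142*22 = (61/3 - ⅓*(-19)*9) + 3124 = (61/3 + 57) + 3124 = 232/3 + 3124 = 9604/3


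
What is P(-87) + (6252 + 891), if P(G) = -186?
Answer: 6957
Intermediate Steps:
P(-87) + (6252 + 891) = -186 + (6252 + 891) = -186 + 7143 = 6957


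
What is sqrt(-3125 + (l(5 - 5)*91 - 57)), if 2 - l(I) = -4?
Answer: 2*I*sqrt(659) ≈ 51.342*I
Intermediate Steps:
l(I) = 6 (l(I) = 2 - 1*(-4) = 2 + 4 = 6)
sqrt(-3125 + (l(5 - 5)*91 - 57)) = sqrt(-3125 + (6*91 - 57)) = sqrt(-3125 + (546 - 57)) = sqrt(-3125 + 489) = sqrt(-2636) = 2*I*sqrt(659)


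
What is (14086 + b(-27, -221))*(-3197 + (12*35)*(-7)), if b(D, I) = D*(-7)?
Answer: -87605675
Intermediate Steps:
b(D, I) = -7*D
(14086 + b(-27, -221))*(-3197 + (12*35)*(-7)) = (14086 - 7*(-27))*(-3197 + (12*35)*(-7)) = (14086 + 189)*(-3197 + 420*(-7)) = 14275*(-3197 - 2940) = 14275*(-6137) = -87605675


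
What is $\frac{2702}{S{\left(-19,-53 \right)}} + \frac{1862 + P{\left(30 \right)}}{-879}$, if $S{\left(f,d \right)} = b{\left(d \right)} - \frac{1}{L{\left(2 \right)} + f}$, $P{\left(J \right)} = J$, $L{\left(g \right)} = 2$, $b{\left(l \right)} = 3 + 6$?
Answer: $\frac{2863187}{9669} \approx 296.12$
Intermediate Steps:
$b{\left(l \right)} = 9$
$S{\left(f,d \right)} = 9 - \frac{1}{2 + f}$
$\frac{2702}{S{\left(-19,-53 \right)}} + \frac{1862 + P{\left(30 \right)}}{-879} = \frac{2702}{\frac{1}{2 - 19} \left(17 + 9 \left(-19\right)\right)} + \frac{1862 + 30}{-879} = \frac{2702}{\frac{1}{-17} \left(17 - 171\right)} + 1892 \left(- \frac{1}{879}\right) = \frac{2702}{\left(- \frac{1}{17}\right) \left(-154\right)} - \frac{1892}{879} = \frac{2702}{\frac{154}{17}} - \frac{1892}{879} = 2702 \cdot \frac{17}{154} - \frac{1892}{879} = \frac{3281}{11} - \frac{1892}{879} = \frac{2863187}{9669}$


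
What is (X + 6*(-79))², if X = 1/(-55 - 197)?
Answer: 14268063601/63504 ≈ 2.2468e+5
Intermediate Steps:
X = -1/252 (X = 1/(-252) = -1/252 ≈ -0.0039683)
(X + 6*(-79))² = (-1/252 + 6*(-79))² = (-1/252 - 474)² = (-119449/252)² = 14268063601/63504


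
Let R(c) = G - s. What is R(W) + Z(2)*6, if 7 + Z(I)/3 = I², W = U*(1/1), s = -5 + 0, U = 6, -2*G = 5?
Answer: -103/2 ≈ -51.500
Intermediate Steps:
G = -5/2 (G = -½*5 = -5/2 ≈ -2.5000)
s = -5
W = 6 (W = 6*(1/1) = 6*(1*1) = 6*1 = 6)
Z(I) = -21 + 3*I²
R(c) = 5/2 (R(c) = -5/2 - 1*(-5) = -5/2 + 5 = 5/2)
R(W) + Z(2)*6 = 5/2 + (-21 + 3*2²)*6 = 5/2 + (-21 + 3*4)*6 = 5/2 + (-21 + 12)*6 = 5/2 - 9*6 = 5/2 - 54 = -103/2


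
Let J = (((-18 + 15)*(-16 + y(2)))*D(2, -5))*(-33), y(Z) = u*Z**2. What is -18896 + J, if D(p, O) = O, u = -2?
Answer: -7016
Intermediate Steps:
y(Z) = -2*Z**2
J = 11880 (J = (((-18 + 15)*(-16 - 2*2**2))*(-5))*(-33) = (-3*(-16 - 2*4)*(-5))*(-33) = (-3*(-16 - 8)*(-5))*(-33) = (-3*(-24)*(-5))*(-33) = (72*(-5))*(-33) = -360*(-33) = 11880)
-18896 + J = -18896 + 11880 = -7016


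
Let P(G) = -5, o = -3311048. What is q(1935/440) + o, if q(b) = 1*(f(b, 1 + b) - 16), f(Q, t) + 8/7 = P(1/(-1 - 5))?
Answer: -23177491/7 ≈ -3.3111e+6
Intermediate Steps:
f(Q, t) = -43/7 (f(Q, t) = -8/7 - 5 = -43/7)
q(b) = -155/7 (q(b) = 1*(-43/7 - 16) = 1*(-155/7) = -155/7)
q(1935/440) + o = -155/7 - 3311048 = -23177491/7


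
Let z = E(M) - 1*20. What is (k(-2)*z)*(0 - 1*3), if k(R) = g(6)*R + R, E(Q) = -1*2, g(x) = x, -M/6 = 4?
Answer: -924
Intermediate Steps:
M = -24 (M = -6*4 = -24)
E(Q) = -2
k(R) = 7*R (k(R) = 6*R + R = 7*R)
z = -22 (z = -2 - 1*20 = -2 - 20 = -22)
(k(-2)*z)*(0 - 1*3) = ((7*(-2))*(-22))*(0 - 1*3) = (-14*(-22))*(0 - 3) = 308*(-3) = -924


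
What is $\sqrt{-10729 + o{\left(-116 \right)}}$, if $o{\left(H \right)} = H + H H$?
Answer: $\sqrt{2611} \approx 51.098$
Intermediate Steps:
$o{\left(H \right)} = H + H^{2}$
$\sqrt{-10729 + o{\left(-116 \right)}} = \sqrt{-10729 - 116 \left(1 - 116\right)} = \sqrt{-10729 - -13340} = \sqrt{-10729 + 13340} = \sqrt{2611}$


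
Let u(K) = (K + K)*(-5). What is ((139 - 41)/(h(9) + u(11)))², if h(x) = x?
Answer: 9604/10201 ≈ 0.94148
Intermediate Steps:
u(K) = -10*K (u(K) = (2*K)*(-5) = -10*K)
((139 - 41)/(h(9) + u(11)))² = ((139 - 41)/(9 - 10*11))² = (98/(9 - 110))² = (98/(-101))² = (98*(-1/101))² = (-98/101)² = 9604/10201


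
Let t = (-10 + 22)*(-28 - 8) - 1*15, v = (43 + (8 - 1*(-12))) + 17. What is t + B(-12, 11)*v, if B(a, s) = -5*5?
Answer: -2447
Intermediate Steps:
B(a, s) = -25
v = 80 (v = (43 + (8 + 12)) + 17 = (43 + 20) + 17 = 63 + 17 = 80)
t = -447 (t = 12*(-36) - 15 = -432 - 15 = -447)
t + B(-12, 11)*v = -447 - 25*80 = -447 - 2000 = -2447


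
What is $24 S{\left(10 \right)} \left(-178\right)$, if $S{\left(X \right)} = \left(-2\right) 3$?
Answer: $25632$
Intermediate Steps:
$S{\left(X \right)} = -6$
$24 S{\left(10 \right)} \left(-178\right) = 24 \left(-6\right) \left(-178\right) = \left(-144\right) \left(-178\right) = 25632$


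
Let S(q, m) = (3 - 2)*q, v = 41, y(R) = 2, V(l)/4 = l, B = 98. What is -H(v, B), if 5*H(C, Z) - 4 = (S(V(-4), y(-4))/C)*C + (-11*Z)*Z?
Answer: 105656/5 ≈ 21131.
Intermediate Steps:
V(l) = 4*l
S(q, m) = q (S(q, m) = 1*q = q)
H(C, Z) = -12/5 - 11*Z**2/5 (H(C, Z) = 4/5 + (((4*(-4))/C)*C + (-11*Z)*Z)/5 = 4/5 + ((-16/C)*C - 11*Z**2)/5 = 4/5 + (-16 - 11*Z**2)/5 = 4/5 + (-16/5 - 11*Z**2/5) = -12/5 - 11*Z**2/5)
-H(v, B) = -(-12/5 - 11/5*98**2) = -(-12/5 - 11/5*9604) = -(-12/5 - 105644/5) = -1*(-105656/5) = 105656/5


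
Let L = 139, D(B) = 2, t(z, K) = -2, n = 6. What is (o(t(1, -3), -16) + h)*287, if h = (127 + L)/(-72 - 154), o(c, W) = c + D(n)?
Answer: -38171/113 ≈ -337.80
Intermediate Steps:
o(c, W) = 2 + c (o(c, W) = c + 2 = 2 + c)
h = -133/113 (h = (127 + 139)/(-72 - 154) = 266/(-226) = 266*(-1/226) = -133/113 ≈ -1.1770)
(o(t(1, -3), -16) + h)*287 = ((2 - 2) - 133/113)*287 = (0 - 133/113)*287 = -133/113*287 = -38171/113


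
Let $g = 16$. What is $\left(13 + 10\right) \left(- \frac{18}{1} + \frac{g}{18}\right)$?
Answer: $- \frac{3542}{9} \approx -393.56$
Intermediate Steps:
$\left(13 + 10\right) \left(- \frac{18}{1} + \frac{g}{18}\right) = \left(13 + 10\right) \left(- \frac{18}{1} + \frac{16}{18}\right) = 23 \left(\left(-18\right) 1 + 16 \cdot \frac{1}{18}\right) = 23 \left(-18 + \frac{8}{9}\right) = 23 \left(- \frac{154}{9}\right) = - \frac{3542}{9}$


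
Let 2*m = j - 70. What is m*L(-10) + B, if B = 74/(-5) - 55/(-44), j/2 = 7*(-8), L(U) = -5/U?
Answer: -1181/20 ≈ -59.050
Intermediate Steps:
j = -112 (j = 2*(7*(-8)) = 2*(-56) = -112)
B = -271/20 (B = 74*(-⅕) - 55*(-1/44) = -74/5 + 5/4 = -271/20 ≈ -13.550)
m = -91 (m = (-112 - 70)/2 = (½)*(-182) = -91)
m*L(-10) + B = -(-455)/(-10) - 271/20 = -(-455)*(-1)/10 - 271/20 = -91*½ - 271/20 = -91/2 - 271/20 = -1181/20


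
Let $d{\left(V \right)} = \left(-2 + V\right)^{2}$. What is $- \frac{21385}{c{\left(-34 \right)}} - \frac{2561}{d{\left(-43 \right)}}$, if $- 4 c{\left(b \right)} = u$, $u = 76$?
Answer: $\frac{43255966}{38475} \approx 1124.3$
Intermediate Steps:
$c{\left(b \right)} = -19$ ($c{\left(b \right)} = \left(- \frac{1}{4}\right) 76 = -19$)
$- \frac{21385}{c{\left(-34 \right)}} - \frac{2561}{d{\left(-43 \right)}} = - \frac{21385}{-19} - \frac{2561}{\left(-2 - 43\right)^{2}} = \left(-21385\right) \left(- \frac{1}{19}\right) - \frac{2561}{\left(-45\right)^{2}} = \frac{21385}{19} - \frac{2561}{2025} = \frac{43255966}{38475}$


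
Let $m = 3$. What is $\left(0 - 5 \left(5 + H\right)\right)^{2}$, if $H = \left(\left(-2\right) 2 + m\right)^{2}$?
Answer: $900$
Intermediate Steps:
$H = 1$ ($H = \left(\left(-2\right) 2 + 3\right)^{2} = \left(-4 + 3\right)^{2} = \left(-1\right)^{2} = 1$)
$\left(0 - 5 \left(5 + H\right)\right)^{2} = \left(0 - 5 \left(5 + 1\right)\right)^{2} = \left(0 - 30\right)^{2} = \left(-30\right)^{2} = 900$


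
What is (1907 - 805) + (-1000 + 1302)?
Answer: 1404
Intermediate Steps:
(1907 - 805) + (-1000 + 1302) = 1102 + 302 = 1404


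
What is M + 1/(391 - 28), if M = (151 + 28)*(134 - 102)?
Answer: 2079265/363 ≈ 5728.0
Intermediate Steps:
M = 5728 (M = 179*32 = 5728)
M + 1/(391 - 28) = 5728 + 1/(391 - 28) = 5728 + 1/363 = 2079265/363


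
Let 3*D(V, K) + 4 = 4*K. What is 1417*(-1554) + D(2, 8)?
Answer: -6606026/3 ≈ -2.2020e+6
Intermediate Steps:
D(V, K) = -4/3 + 4*K/3 (D(V, K) = -4/3 + (4*K)/3 = -4/3 + 4*K/3)
1417*(-1554) + D(2, 8) = 1417*(-1554) + (-4/3 + (4/3)*8) = -2202018 + (-4/3 + 32/3) = -2202018 + 28/3 = -6606026/3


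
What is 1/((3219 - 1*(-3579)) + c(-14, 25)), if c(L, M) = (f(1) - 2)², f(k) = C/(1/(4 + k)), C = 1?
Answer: 1/6807 ≈ 0.00014691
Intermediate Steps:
f(k) = 4 + k (f(k) = 1/1/(4 + k) = 1*(4 + k) = 4 + k)
c(L, M) = 9 (c(L, M) = ((4 + 1) - 2)² = (5 - 2)² = 3² = 9)
1/((3219 - 1*(-3579)) + c(-14, 25)) = 1/((3219 - 1*(-3579)) + 9) = 1/((3219 + 3579) + 9) = 1/(6798 + 9) = 1/6807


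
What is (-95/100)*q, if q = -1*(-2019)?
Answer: -38361/20 ≈ -1918.1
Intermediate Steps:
q = 2019
(-95/100)*q = -95/100*2019 = -95*1/100*2019 = -19/20*2019 = -38361/20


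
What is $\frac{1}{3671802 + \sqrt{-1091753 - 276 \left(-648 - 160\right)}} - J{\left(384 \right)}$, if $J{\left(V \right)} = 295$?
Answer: $\frac{- 295 \sqrt{868745} + 1083181589 i}{\sqrt{868745} - 3671802 i} \approx -295.0 - 5.8208 \cdot 10^{-11} i$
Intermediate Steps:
$\frac{1}{3671802 + \sqrt{-1091753 - 276 \left(-648 - 160\right)}} - J{\left(384 \right)} = \frac{1}{3671802 + \sqrt{-1091753 - 276 \left(-648 - 160\right)}} - 295 = \frac{1}{3671802 + \sqrt{-1091753 - -223008}} - 295 = \frac{1}{3671802 + \sqrt{-1091753 + 223008}} - 295 = \frac{1}{3671802 + \sqrt{-868745}} - 295 = \frac{1}{3671802 + i \sqrt{868745}} - 295 = -295 + \frac{1}{3671802 + i \sqrt{868745}}$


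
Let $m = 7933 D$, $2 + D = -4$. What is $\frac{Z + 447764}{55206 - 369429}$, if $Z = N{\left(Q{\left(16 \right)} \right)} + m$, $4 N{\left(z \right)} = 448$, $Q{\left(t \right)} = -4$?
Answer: $- \frac{133426}{104741} \approx -1.2739$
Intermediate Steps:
$D = -6$ ($D = -2 - 4 = -6$)
$N{\left(z \right)} = 112$ ($N{\left(z \right)} = \frac{1}{4} \cdot 448 = 112$)
$m = -47598$ ($m = 7933 \left(-6\right) = -47598$)
$Z = -47486$ ($Z = 112 - 47598 = -47486$)
$\frac{Z + 447764}{55206 - 369429} = \frac{-47486 + 447764}{55206 - 369429} = \frac{400278}{-314223} = 400278 \left(- \frac{1}{314223}\right) = - \frac{133426}{104741}$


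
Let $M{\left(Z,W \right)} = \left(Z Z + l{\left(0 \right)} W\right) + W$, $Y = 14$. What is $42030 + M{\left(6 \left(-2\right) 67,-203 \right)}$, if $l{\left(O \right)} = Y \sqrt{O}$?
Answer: $688243$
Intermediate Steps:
$l{\left(O \right)} = 14 \sqrt{O}$
$M{\left(Z,W \right)} = W + Z^{2}$ ($M{\left(Z,W \right)} = \left(Z Z + 14 \sqrt{0} W\right) + W = \left(Z^{2} + 14 \cdot 0 W\right) + W = \left(Z^{2} + 0 W\right) + W = \left(Z^{2} + 0\right) + W = Z^{2} + W = W + Z^{2}$)
$42030 + M{\left(6 \left(-2\right) 67,-203 \right)} = 42030 - \left(203 - \left(6 \left(-2\right) 67\right)^{2}\right) = 42030 - \left(203 - \left(\left(-12\right) 67\right)^{2}\right) = 42030 - \left(203 - \left(-804\right)^{2}\right) = 42030 + \left(-203 + 646416\right) = 42030 + 646213 = 688243$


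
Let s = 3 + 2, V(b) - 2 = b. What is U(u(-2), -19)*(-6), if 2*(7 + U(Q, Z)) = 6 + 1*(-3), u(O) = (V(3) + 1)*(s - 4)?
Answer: 33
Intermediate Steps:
V(b) = 2 + b
s = 5
u(O) = 6 (u(O) = ((2 + 3) + 1)*(5 - 4) = (5 + 1)*1 = 6*1 = 6)
U(Q, Z) = -11/2 (U(Q, Z) = -7 + (6 + 1*(-3))/2 = -7 + (6 - 3)/2 = -7 + (1/2)*3 = -7 + 3/2 = -11/2)
U(u(-2), -19)*(-6) = -11/2*(-6) = 33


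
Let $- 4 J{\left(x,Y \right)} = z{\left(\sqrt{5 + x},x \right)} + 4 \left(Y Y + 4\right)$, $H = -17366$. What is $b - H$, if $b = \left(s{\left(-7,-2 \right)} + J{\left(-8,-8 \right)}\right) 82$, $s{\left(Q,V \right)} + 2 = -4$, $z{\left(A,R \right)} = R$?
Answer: $11462$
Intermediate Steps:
$s{\left(Q,V \right)} = -6$ ($s{\left(Q,V \right)} = -2 - 4 = -6$)
$J{\left(x,Y \right)} = -4 - Y^{2} - \frac{x}{4}$ ($J{\left(x,Y \right)} = - \frac{x + 4 \left(Y Y + 4\right)}{4} = - \frac{x + 4 \left(Y^{2} + 4\right)}{4} = - \frac{x + 4 \left(4 + Y^{2}\right)}{4} = - \frac{x + \left(16 + 4 Y^{2}\right)}{4} = - \frac{16 + x + 4 Y^{2}}{4} = -4 - Y^{2} - \frac{x}{4}$)
$b = -5904$ ($b = \left(-6 - 66\right) 82 = \left(-72\right) 82 = -5904$)
$b - H = -5904 - -17366 = -5904 + 17366 = 11462$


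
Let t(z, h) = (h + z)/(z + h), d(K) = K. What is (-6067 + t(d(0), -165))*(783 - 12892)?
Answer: 73453194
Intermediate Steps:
t(z, h) = 1 (t(z, h) = (h + z)/(h + z) = 1)
(-6067 + t(d(0), -165))*(783 - 12892) = (-6067 + 1)*(783 - 12892) = -6066*(-12109) = 73453194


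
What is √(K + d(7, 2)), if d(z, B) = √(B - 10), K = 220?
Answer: √(220 + 2*I*√2) ≈ 14.833 + 0.09534*I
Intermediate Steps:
d(z, B) = √(-10 + B)
√(K + d(7, 2)) = √(220 + √(-10 + 2)) = √(220 + √(-8)) = √(220 + 2*I*√2)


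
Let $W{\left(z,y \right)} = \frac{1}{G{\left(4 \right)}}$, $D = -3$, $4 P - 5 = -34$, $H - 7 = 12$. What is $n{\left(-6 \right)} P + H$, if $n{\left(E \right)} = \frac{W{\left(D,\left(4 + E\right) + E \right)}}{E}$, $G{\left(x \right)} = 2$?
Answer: $\frac{941}{48} \approx 19.604$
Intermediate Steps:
$H = 19$ ($H = 7 + 12 = 19$)
$P = - \frac{29}{4}$ ($P = \frac{5}{4} + \frac{1}{4} \left(-34\right) = \frac{5}{4} - \frac{17}{2} = - \frac{29}{4} \approx -7.25$)
$W{\left(z,y \right)} = \frac{1}{2}$
$n{\left(E \right)} = \frac{1}{2 E}$
$n{\left(-6 \right)} P + H = \frac{1}{2 \left(-6\right)} \left(- \frac{29}{4}\right) + 19 = \frac{1}{2} \left(- \frac{1}{6}\right) \left(- \frac{29}{4}\right) + 19 = \left(- \frac{1}{12}\right) \left(- \frac{29}{4}\right) + 19 = \frac{29}{48} + 19 = \frac{941}{48}$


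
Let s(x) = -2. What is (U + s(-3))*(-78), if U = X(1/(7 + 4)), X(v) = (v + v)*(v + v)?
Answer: 18564/121 ≈ 153.42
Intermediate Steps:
X(v) = 4*v**2 (X(v) = (2*v)*(2*v) = 4*v**2)
U = 4/121 (U = 4*(1/(7 + 4))**2 = 4*(1/11)**2 = 4*(1/121) = 4/121 ≈ 0.033058)
(U + s(-3))*(-78) = (4/121 - 2)*(-78) = -238/121*(-78) = 18564/121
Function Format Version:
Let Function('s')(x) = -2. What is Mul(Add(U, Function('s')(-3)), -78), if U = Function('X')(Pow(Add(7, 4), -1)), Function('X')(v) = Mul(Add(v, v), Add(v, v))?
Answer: Rational(18564, 121) ≈ 153.42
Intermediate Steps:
Function('X')(v) = Mul(4, Pow(v, 2)) (Function('X')(v) = Mul(Mul(2, v), Mul(2, v)) = Mul(4, Pow(v, 2)))
U = Rational(4, 121) (U = Mul(4, Pow(Pow(Add(7, 4), -1), 2)) = Mul(4, Pow(Pow(11, -1), 2)) = Mul(4, Pow(Rational(1, 11), 2)) = Mul(4, Rational(1, 121)) = Rational(4, 121) ≈ 0.033058)
Mul(Add(U, Function('s')(-3)), -78) = Mul(Add(Rational(4, 121), -2), -78) = Mul(Rational(-238, 121), -78) = Rational(18564, 121)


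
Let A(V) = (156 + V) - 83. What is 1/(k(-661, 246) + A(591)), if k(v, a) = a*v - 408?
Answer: -1/162350 ≈ -6.1595e-6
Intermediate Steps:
k(v, a) = -408 + a*v
A(V) = 73 + V
1/(k(-661, 246) + A(591)) = 1/((-408 + 246*(-661)) + (73 + 591)) = 1/((-408 - 162606) + 664) = 1/(-163014 + 664) = 1/(-162350) = -1/162350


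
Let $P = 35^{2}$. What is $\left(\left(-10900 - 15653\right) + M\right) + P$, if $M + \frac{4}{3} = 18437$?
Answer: $- \frac{20677}{3} \approx -6892.3$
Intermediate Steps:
$M = \frac{55307}{3}$ ($M = - \frac{4}{3} + 18437 = \frac{55307}{3} \approx 18436.0$)
$P = 1225$
$\left(\left(-10900 - 15653\right) + M\right) + P = \left(\left(-10900 - 15653\right) + \frac{55307}{3}\right) + 1225 = \left(-26553 + \frac{55307}{3}\right) + 1225 = - \frac{24352}{3} + 1225 = - \frac{20677}{3}$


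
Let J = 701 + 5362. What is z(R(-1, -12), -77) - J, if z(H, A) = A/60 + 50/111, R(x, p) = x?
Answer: -13461709/2220 ≈ -6063.8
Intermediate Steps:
z(H, A) = 50/111 + A/60 (z(H, A) = A*(1/60) + 50*(1/111) = A/60 + 50/111 = 50/111 + A/60)
J = 6063
z(R(-1, -12), -77) - J = (50/111 + (1/60)*(-77)) - 1*6063 = (50/111 - 77/60) - 6063 = -1849/2220 - 6063 = -13461709/2220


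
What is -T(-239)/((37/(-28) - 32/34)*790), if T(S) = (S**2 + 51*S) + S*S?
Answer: 24288614/425415 ≈ 57.094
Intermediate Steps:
T(S) = 2*S**2 + 51*S (T(S) = (S**2 + 51*S) + S**2 = 2*S**2 + 51*S)
-T(-239)/((37/(-28) - 32/34)*790) = -(-239*(51 + 2*(-239)))/((37/(-28) - 32/34)*790) = -(-239*(51 - 478))/((37*(-1/28) - 32*1/34)*790) = -(-239*(-427))/((-37/28 - 16/17)*790) = -102053/((-1077/476*790)) = -102053/(-425415/238) = -102053*(-238)/425415 = -1*(-24288614/425415) = 24288614/425415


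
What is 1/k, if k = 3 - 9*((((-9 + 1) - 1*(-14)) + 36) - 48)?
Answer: 1/57 ≈ 0.017544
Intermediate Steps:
k = 57 (k = 3 - 9*(((-8 + 14) + 36) - 48) = 3 - 9*((6 + 36) - 48) = 3 - 9*(42 - 48) = 3 - 9*(-6) = 3 + 54 = 57)
1/k = 1/57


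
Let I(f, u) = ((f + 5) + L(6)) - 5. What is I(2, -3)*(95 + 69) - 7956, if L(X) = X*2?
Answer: -5660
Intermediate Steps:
L(X) = 2*X
I(f, u) = 12 + f (I(f, u) = ((f + 5) + 2*6) - 5 = ((5 + f) + 12) - 5 = (17 + f) - 5 = 12 + f)
I(2, -3)*(95 + 69) - 7956 = (12 + 2)*(95 + 69) - 7956 = 14*164 - 7956 = 2296 - 7956 = -5660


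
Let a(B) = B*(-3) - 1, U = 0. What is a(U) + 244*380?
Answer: 92719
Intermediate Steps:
a(B) = -1 - 3*B (a(B) = -3*B - 1 = -1 - 3*B)
a(U) + 244*380 = (-1 - 3*0) + 244*380 = (-1 + 0) + 92720 = -1 + 92720 = 92719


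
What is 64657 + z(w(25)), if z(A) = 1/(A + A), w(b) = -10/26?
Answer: 646557/10 ≈ 64656.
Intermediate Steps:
w(b) = -5/13 (w(b) = -10*1/26 = -5/13)
z(A) = 1/(2*A)
64657 + z(w(25)) = 64657 + 1/(2*(-5/13)) = 64657 + (1/2)*(-13/5) = 64657 - 13/10 = 646557/10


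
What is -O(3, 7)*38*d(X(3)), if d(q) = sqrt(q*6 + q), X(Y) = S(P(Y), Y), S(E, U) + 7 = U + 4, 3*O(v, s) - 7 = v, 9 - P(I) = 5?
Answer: 0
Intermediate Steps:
P(I) = 4 (P(I) = 9 - 1*5 = 9 - 5 = 4)
O(v, s) = 7/3 + v/3
S(E, U) = -3 + U (S(E, U) = -7 + (U + 4) = -7 + (4 + U) = -3 + U)
X(Y) = -3 + Y
d(q) = sqrt(7)*sqrt(q) (d(q) = sqrt(6*q + q) = sqrt(7*q) = sqrt(7)*sqrt(q))
-O(3, 7)*38*d(X(3)) = -(7/3 + (1/3)*3)*38*sqrt(7)*sqrt(-3 + 3) = -(7/3 + 1)*38*sqrt(7)*sqrt(0) = -(10/3)*38*sqrt(7)*0 = -380*0/3 = -1*0 = 0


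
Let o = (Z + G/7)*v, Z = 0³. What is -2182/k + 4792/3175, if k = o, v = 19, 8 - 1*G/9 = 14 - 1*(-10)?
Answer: 30802931/4343400 ≈ 7.0919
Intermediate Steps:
G = -144 (G = 72 - 9*(14 - 1*(-10)) = 72 - 9*(14 + 10) = 72 - 9*24 = 72 - 216 = -144)
Z = 0
o = -2736/7 (o = (0 - 144/7)*19 = -144/7*19 = -2736/7 ≈ -390.86)
k = -2736/7 ≈ -390.86
-2182/k + 4792/3175 = -2182/(-2736/7) + 4792/3175 = -2182*(-7/2736) + 4792*(1/3175) = 7637/1368 + 4792/3175 = 30802931/4343400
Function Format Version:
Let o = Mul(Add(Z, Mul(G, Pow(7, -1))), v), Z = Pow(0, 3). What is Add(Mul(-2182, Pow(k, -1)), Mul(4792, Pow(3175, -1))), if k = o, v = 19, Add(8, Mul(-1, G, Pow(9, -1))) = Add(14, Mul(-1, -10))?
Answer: Rational(30802931, 4343400) ≈ 7.0919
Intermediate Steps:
G = -144 (G = Add(72, Mul(-9, Add(14, Mul(-1, -10)))) = Add(72, Mul(-9, Add(14, 10))) = Add(72, Mul(-9, 24)) = Add(72, -216) = -144)
Z = 0
o = Rational(-2736, 7) (o = Mul(Add(0, Mul(-144, Pow(7, -1))), 19) = Mul(Add(0, Mul(-144, Rational(1, 7))), 19) = Mul(Add(0, Rational(-144, 7)), 19) = Mul(Rational(-144, 7), 19) = Rational(-2736, 7) ≈ -390.86)
k = Rational(-2736, 7) ≈ -390.86
Add(Mul(-2182, Pow(k, -1)), Mul(4792, Pow(3175, -1))) = Add(Mul(-2182, Pow(Rational(-2736, 7), -1)), Mul(4792, Pow(3175, -1))) = Add(Mul(-2182, Rational(-7, 2736)), Mul(4792, Rational(1, 3175))) = Add(Rational(7637, 1368), Rational(4792, 3175)) = Rational(30802931, 4343400)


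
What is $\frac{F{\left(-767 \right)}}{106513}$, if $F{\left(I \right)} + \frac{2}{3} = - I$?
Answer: $\frac{209}{29049} \approx 0.0071947$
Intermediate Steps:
$F{\left(I \right)} = - \frac{2}{3} - I$
$\frac{F{\left(-767 \right)}}{106513} = \frac{- \frac{2}{3} - -767}{106513} = \left(- \frac{2}{3} + 767\right) \frac{1}{106513} = \frac{2299}{3} \cdot \frac{1}{106513} = \frac{209}{29049}$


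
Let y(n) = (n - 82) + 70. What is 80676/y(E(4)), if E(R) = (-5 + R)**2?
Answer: -80676/11 ≈ -7334.2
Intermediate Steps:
y(n) = -12 + n (y(n) = (-82 + n) + 70 = -12 + n)
80676/y(E(4)) = 80676/(-12 + (-5 + 4)**2) = 80676/(-12 + (-1)**2) = 80676/(-12 + 1) = 80676/(-11) = 80676*(-1/11) = -80676/11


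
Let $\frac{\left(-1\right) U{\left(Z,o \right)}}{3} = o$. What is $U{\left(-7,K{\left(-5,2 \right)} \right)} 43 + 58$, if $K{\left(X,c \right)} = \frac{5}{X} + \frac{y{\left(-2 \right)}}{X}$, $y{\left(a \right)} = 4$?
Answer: $\frac{1451}{5} \approx 290.2$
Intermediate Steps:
$K{\left(X,c \right)} = \frac{9}{X}$ ($K{\left(X,c \right)} = \frac{5}{X} + \frac{4}{X} = \frac{9}{X}$)
$U{\left(Z,o \right)} = - 3 o$
$U{\left(-7,K{\left(-5,2 \right)} \right)} 43 + 58 = - 3 \frac{9}{-5} \cdot 43 + 58 = - 3 \cdot 9 \left(- \frac{1}{5}\right) 43 + 58 = \left(-3\right) \left(- \frac{9}{5}\right) 43 + 58 = \frac{27}{5} \cdot 43 + 58 = \frac{1161}{5} + 58 = \frac{1451}{5}$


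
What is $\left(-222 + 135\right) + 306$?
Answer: $219$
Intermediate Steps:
$\left(-222 + 135\right) + 306 = -87 + 306 = 219$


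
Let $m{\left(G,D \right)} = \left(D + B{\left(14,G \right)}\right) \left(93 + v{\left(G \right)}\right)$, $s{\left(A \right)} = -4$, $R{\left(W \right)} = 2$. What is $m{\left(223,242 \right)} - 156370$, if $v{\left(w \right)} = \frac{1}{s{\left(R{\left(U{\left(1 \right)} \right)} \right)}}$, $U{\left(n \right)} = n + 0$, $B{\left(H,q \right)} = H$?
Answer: $-132626$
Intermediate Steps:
$U{\left(n \right)} = n$
$v{\left(w \right)} = - \frac{1}{4}$ ($v{\left(w \right)} = \frac{1}{-4} = - \frac{1}{4}$)
$m{\left(G,D \right)} = \frac{2597}{2} + \frac{371 D}{4}$ ($m{\left(G,D \right)} = \left(D + 14\right) \left(93 - \frac{1}{4}\right) = \left(14 + D\right) \frac{371}{4} = \frac{2597}{2} + \frac{371 D}{4}$)
$m{\left(223,242 \right)} - 156370 = \left(\frac{2597}{2} + \frac{371}{4} \cdot 242\right) - 156370 = \left(\frac{2597}{2} + \frac{44891}{2}\right) - 156370 = 23744 - 156370 = -132626$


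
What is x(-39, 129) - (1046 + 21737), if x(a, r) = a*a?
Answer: -21262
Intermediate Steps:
x(a, r) = a²
x(-39, 129) - (1046 + 21737) = (-39)² - (1046 + 21737) = 1521 - 1*22783 = 1521 - 22783 = -21262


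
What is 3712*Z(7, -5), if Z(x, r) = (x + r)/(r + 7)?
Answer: 3712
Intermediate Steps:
Z(x, r) = (r + x)/(7 + r)
3712*Z(7, -5) = 3712*((-5 + 7)/(7 - 5)) = 3712*(2/2) = 3712*((½)*2) = 3712*1 = 3712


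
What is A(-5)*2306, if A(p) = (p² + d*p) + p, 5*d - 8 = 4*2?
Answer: 9224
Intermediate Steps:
d = 16/5 (d = 8/5 + (4*2)/5 = 8/5 + (⅕)*8 = 8/5 + 8/5 = 16/5 ≈ 3.2000)
A(p) = p² + 21*p/5 (A(p) = (p² + 16*p/5) + p = p² + 21*p/5)
A(-5)*2306 = ((⅕)*(-5)*(21 + 5*(-5)))*2306 = ((⅕)*(-5)*(21 - 25))*2306 = ((⅕)*(-5)*(-4))*2306 = 4*2306 = 9224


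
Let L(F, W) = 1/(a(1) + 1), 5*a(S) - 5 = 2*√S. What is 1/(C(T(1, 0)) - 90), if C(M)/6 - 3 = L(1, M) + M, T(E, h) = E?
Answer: -2/127 ≈ -0.015748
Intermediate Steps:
a(S) = 1 + 2*√S/5 (a(S) = 1 + (2*√S)/5 = 1 + 2*√S/5)
L(F, W) = 5/12 (L(F, W) = 1/((1 + 2*√1/5) + 1) = 1/((1 + (⅖)*1) + 1) = 1/((1 + ⅖) + 1) = 1/(7/5 + 1) = 1/(12/5) = 5/12)
C(M) = 41/2 + 6*M (C(M) = 18 + 6*(5/12 + M) = 18 + (5/2 + 6*M) = 41/2 + 6*M)
1/(C(T(1, 0)) - 90) = 1/((41/2 + 6*1) - 90) = 1/((41/2 + 6) - 90) = 1/(53/2 - 90) = 1/(-127/2) = -2/127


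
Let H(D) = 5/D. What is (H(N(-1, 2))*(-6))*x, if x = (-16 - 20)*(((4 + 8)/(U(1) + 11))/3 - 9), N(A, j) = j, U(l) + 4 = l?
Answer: -4590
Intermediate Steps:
U(l) = -4 + l
x = 306 (x = (-16 - 20)*(((4 + 8)/((-4 + 1) + 11))/3 - 9) = -36*((12/(-3 + 11))*(⅓) - 9) = -36*((12/8)*(⅓) - 9) = -36*((12*(⅛))*(⅓) - 9) = -36*((3/2)*(⅓) - 9) = -36*(½ - 9) = -36*(-17/2) = 306)
(H(N(-1, 2))*(-6))*x = ((5/2)*(-6))*306 = -15*306 = -4590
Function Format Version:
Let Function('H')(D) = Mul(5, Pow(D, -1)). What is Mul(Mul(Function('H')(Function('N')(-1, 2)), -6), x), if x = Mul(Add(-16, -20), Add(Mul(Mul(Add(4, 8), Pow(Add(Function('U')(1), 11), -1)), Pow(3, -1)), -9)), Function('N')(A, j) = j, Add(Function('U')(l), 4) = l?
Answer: -4590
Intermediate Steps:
Function('U')(l) = Add(-4, l)
x = 306 (x = Mul(Add(-16, -20), Add(Mul(Mul(Add(4, 8), Pow(Add(Add(-4, 1), 11), -1)), Pow(3, -1)), -9)) = Mul(-36, Add(Mul(Mul(12, Pow(Add(-3, 11), -1)), Rational(1, 3)), -9)) = Mul(-36, Add(Mul(Mul(12, Pow(8, -1)), Rational(1, 3)), -9)) = Mul(-36, Add(Mul(Mul(12, Rational(1, 8)), Rational(1, 3)), -9)) = Mul(-36, Add(Mul(Rational(3, 2), Rational(1, 3)), -9)) = Mul(-36, Add(Rational(1, 2), -9)) = Mul(-36, Rational(-17, 2)) = 306)
Mul(Mul(Function('H')(Function('N')(-1, 2)), -6), x) = Mul(Mul(Mul(5, Pow(2, -1)), -6), 306) = Mul(Mul(Mul(5, Rational(1, 2)), -6), 306) = Mul(Mul(Rational(5, 2), -6), 306) = Mul(-15, 306) = -4590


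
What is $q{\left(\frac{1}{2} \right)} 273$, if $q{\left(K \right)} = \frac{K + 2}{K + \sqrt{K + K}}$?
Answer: $455$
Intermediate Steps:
$q{\left(K \right)} = \frac{2 + K}{K + \sqrt{2} \sqrt{K}}$ ($q{\left(K \right)} = \frac{2 + K}{K + \sqrt{2 K}} = \frac{2 + K}{K + \sqrt{2} \sqrt{K}}$)
$q{\left(\frac{1}{2} \right)} 273 = \frac{2 + \frac{1}{2}}{\frac{1}{2} + \sqrt{2} \sqrt{\frac{1}{2}}} \cdot 273 = \frac{2 + \frac{1}{2}}{\frac{1}{2} + \frac{\sqrt{2}}{\sqrt{2}}} \cdot 273 = \frac{1}{\frac{1}{2} + \sqrt{2} \frac{\sqrt{2}}{2}} \cdot \frac{5}{2} \cdot 273 = \frac{1}{\frac{1}{2} + 1} \cdot \frac{5}{2} \cdot 273 = \frac{1}{\frac{3}{2}} \cdot \frac{5}{2} \cdot 273 = \frac{2}{3} \cdot \frac{5}{2} \cdot 273 = \frac{5}{3} \cdot 273 = 455$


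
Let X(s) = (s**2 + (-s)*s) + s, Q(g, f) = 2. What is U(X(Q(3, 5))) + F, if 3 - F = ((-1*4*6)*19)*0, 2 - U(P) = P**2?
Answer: 1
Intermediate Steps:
X(s) = s (X(s) = (s**2 - s**2) + s = 0 + s = s)
U(P) = 2 - P**2
F = 3 (F = 3 - (-1*4*6)*19*0 = 3 - -4*6*19*0 = 3 - (-24*19)*0 = 3 - (-456)*0 = 3 - 1*0 = 3 + 0 = 3)
U(X(Q(3, 5))) + F = (2 - 1*2**2) + 3 = (2 - 1*4) + 3 = (2 - 4) + 3 = -2 + 3 = 1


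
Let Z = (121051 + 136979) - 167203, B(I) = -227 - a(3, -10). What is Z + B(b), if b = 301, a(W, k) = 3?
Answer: 90597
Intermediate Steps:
B(I) = -230 (B(I) = -227 - 1*3 = -227 - 3 = -230)
Z = 90827 (Z = 258030 - 167203 = 90827)
Z + B(b) = 90827 - 230 = 90597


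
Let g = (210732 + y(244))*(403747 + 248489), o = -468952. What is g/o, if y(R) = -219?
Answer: -34326039267/117238 ≈ -2.9279e+5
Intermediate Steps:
g = 137304157068 (g = (210732 - 219)*(403747 + 248489) = 210513*652236 = 137304157068)
g/o = 137304157068/(-468952) = 137304157068*(-1/468952) = -34326039267/117238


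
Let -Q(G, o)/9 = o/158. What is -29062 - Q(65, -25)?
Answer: -4592021/158 ≈ -29063.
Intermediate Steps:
Q(G, o) = -9*o/158
-29062 - Q(65, -25) = -29062 - (-9)*(-25)/158 = -29062 - 1*225/158 = -29062 - 225/158 = -4592021/158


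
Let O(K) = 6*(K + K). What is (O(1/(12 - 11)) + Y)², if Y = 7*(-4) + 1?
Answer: 225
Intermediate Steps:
O(K) = 12*K (O(K) = 6*(2*K) = 12*K)
Y = -27 (Y = -28 + 1 = -27)
(O(1/(12 - 11)) + Y)² = (12/(12 - 11) - 27)² = (12/1 - 27)² = (12*1 - 27)² = (12 - 27)² = (-15)² = 225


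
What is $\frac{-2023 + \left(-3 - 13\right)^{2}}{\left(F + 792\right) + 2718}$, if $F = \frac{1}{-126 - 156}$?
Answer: $- \frac{498294}{989819} \approx -0.50342$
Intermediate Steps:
$F = - \frac{1}{282}$ ($F = \frac{1}{-282} = - \frac{1}{282} \approx -0.0035461$)
$\frac{-2023 + \left(-3 - 13\right)^{2}}{\left(F + 792\right) + 2718} = \frac{-2023 + \left(-3 - 13\right)^{2}}{\left(- \frac{1}{282} + 792\right) + 2718} = \frac{-2023 + \left(-16\right)^{2}}{\frac{223343}{282} + 2718} = \frac{-2023 + 256}{\frac{989819}{282}} = \left(-1767\right) \frac{282}{989819} = - \frac{498294}{989819}$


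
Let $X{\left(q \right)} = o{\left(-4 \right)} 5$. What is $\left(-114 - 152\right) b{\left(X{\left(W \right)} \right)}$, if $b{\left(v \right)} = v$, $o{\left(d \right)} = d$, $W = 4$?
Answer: $5320$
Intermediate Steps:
$X{\left(q \right)} = -20$ ($X{\left(q \right)} = \left(-4\right) 5 = -20$)
$\left(-114 - 152\right) b{\left(X{\left(W \right)} \right)} = \left(-114 - 152\right) \left(-20\right) = \left(-266\right) \left(-20\right) = 5320$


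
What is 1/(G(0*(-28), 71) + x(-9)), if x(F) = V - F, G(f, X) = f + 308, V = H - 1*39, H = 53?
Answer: 1/331 ≈ 0.0030211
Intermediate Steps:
V = 14 (V = 53 - 1*39 = 53 - 39 = 14)
G(f, X) = 308 + f
x(F) = 14 - F
1/(G(0*(-28), 71) + x(-9)) = 1/((308 + 0*(-28)) + (14 - 1*(-9))) = 1/((308 + 0) + (14 + 9)) = 1/(308 + 23) = 1/331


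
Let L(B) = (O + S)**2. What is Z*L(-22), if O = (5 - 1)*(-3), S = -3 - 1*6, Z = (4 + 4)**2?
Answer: 28224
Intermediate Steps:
Z = 64 (Z = 8**2 = 64)
S = -9 (S = -3 - 6 = -9)
O = -12 (O = 4*(-3) = -12)
L(B) = 441 (L(B) = (-12 - 9)**2 = (-21)**2 = 441)
Z*L(-22) = 64*441 = 28224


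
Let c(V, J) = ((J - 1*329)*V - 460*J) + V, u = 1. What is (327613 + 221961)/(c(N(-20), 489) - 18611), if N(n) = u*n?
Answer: -549574/246771 ≈ -2.2271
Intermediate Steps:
N(n) = n (N(n) = 1*n = n)
c(V, J) = V - 460*J + V*(-329 + J) (c(V, J) = ((J - 329)*V - 460*J) + V = ((-329 + J)*V - 460*J) + V = (V*(-329 + J) - 460*J) + V = (-460*J + V*(-329 + J)) + V = V - 460*J + V*(-329 + J))
(327613 + 221961)/(c(N(-20), 489) - 18611) = (327613 + 221961)/((-460*489 - 328*(-20) + 489*(-20)) - 18611) = 549574/((-224940 + 6560 - 9780) - 18611) = 549574/(-228160 - 18611) = 549574/(-246771) = 549574*(-1/246771) = -549574/246771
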